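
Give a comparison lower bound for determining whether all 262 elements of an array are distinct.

In the algebraic decision-tree model, the YES region for element distinctness on 262 elements has 262! connected components (one per ordering). Ben-Or's theorem then gives a lower bound of Omega(log(n!)) = Omega(n log n).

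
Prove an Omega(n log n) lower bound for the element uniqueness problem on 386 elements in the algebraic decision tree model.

In the algebraic decision tree model, element uniqueness on 386 elements is equivalent to determining which cell of an arrangement of C(386,2) = 74305 hyperplanes x_i = x_j contains the input point. Ben-Or's theorem shows this requires Omega(n log n).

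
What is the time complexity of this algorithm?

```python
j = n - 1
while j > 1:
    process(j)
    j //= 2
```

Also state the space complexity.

Time complexity: O(log n).
Space complexity: O(1).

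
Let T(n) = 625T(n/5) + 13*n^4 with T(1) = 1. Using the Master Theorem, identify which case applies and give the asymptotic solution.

a=625, b=5, f(n)=13*n^4.
log_5(625) = 4, so n^(log_b(a)) = n^4.
f(n) = Theta(n^4), so Case 2 applies.
T(n) = Theta(n^4 log n).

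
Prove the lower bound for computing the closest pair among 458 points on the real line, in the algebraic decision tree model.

Reduction from element distinctness: given 458 reals, the closest-pair distance is 0 iff two are equal. Element distinctness has an Omega(n log n) lower bound in the algebraic decision tree model (Ben-Or). Therefore closest pair on a line also requires Omega(n log n). Sorting then a linear scan achieves this.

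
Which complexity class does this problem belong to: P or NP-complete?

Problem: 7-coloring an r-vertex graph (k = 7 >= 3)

This problem is NP-complete: graph k-coloring for k>=3 is NP-complete by reduction from 3-SAT.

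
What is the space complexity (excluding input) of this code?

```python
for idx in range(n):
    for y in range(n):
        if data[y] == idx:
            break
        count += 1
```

Space complexity: O(1).
Only a constant amount of auxiliary storage is used; nothing grows with n.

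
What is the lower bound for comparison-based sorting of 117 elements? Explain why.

A comparison-based sorting algorithm corresponds to a decision tree. With 117! possible permutations, the tree has 117! leaves. The height is at least log_2(117!) = Omega(n log n) by Stirling's approximation.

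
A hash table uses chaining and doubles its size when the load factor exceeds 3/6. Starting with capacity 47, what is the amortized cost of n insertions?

Rehashing occurs when load exceeds 3/6. Total rehash cost is geometric series summing to O(n). Each insertion itself is O(1). Amortized: O(1).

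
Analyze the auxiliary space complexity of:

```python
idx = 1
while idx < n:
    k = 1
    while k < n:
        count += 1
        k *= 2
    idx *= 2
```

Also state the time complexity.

Space complexity: O(1).
Only a constant amount of auxiliary storage is used; nothing grows with n.
Time complexity: O(log^2 n).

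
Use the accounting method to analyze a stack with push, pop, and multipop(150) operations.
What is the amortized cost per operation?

Assign 2 credits per push (1 for the push, 1 saved for a future pop). Each pop or element popped by multipop(150) uses 1 saved credit. Total credits never go negative, so amortized cost is O(1).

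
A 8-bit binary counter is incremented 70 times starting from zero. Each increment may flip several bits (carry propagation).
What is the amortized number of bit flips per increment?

Bit i flips on every 2^i-th increment, so over 70 increments bit i flips floor(70/2^i) times. Summing over i: total flips < 2 * 70. Amortized: < 2 = O(1) per increment.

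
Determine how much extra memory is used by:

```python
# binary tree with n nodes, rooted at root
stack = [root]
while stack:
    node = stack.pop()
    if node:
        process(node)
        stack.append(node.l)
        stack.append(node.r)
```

Space complexity: O(n).
Auxiliary storage grows linearly with the input size n in the worst case.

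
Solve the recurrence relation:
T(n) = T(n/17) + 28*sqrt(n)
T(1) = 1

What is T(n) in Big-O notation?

Each level contributes sqrt(n/17^k). Geometric series with ratio 1/sqrt(17) < 1 sums to O(sqrt(n)).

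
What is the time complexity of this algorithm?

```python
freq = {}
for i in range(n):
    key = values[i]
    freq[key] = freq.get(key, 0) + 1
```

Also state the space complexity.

Time complexity: O(n).
Space complexity: O(n).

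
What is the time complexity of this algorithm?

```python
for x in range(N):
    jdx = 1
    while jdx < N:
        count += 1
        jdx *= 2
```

Time complexity: O(n log n).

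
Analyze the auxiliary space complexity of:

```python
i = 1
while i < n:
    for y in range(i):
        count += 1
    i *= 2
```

Space complexity: O(1).
Only a constant amount of auxiliary storage is used; nothing grows with n.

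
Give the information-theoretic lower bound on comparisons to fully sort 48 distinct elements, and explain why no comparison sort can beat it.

A comparison sort is a binary decision tree whose leaves are the 48! = 12413915592536072670862289047373375038521486354677760000000000 possible output permutations. A binary tree with L leaves has height >= ceil(log_2(L)). So any comparison sort needs >= ceil(log_2(48!)) = 203 comparisons in the worst case.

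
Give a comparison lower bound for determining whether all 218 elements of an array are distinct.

In the algebraic decision-tree model, the YES region for element distinctness on 218 elements has 218! connected components (one per ordering). Ben-Or's theorem then gives a lower bound of Omega(log(n!)) = Omega(n log n).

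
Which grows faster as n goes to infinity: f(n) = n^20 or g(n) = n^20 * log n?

g(n) = n^20 * log n grows faster: extra log n factor -> infinity.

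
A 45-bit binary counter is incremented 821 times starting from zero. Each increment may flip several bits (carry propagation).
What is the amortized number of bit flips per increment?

Bit i flips on every 2^i-th increment, so over 821 increments bit i flips floor(821/2^i) times. Summing over i: total flips < 2 * 821. Amortized: < 2 = O(1) per increment.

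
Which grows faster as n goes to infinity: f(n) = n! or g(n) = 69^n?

f(n) = n! grows faster: n!/69^n -> infinity by Stirling.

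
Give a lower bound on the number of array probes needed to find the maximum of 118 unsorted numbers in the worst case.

Adversary: any unprobed cell could hold a value larger than everything seen so far. If fewer than 118 cells are probed, the adversary places the max in an unprobed cell. So all 118 cells must be examined; together with 118-1 comparisons this is tight.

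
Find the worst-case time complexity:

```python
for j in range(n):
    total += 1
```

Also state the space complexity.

Time complexity: O(n).
Space complexity: O(1).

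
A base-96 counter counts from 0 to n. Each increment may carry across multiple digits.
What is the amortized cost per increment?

Digit at position i changes every 96^i increments. Total digit changes over n increments: n * 96/(96-1) = O(n). Amortized: O(1).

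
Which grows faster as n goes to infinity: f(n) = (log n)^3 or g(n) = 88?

f(n) = (log n)^3 grows faster: any unbounded function dominates a constant.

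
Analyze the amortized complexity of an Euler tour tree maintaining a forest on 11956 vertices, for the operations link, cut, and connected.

An Euler tour tree stores each tree's Euler tour as a balanced BST keyed by tour position. On 11956 vertices: link concatenates two tours via O(1) splits/joins of size <= 2*11956 (O(log n)); cut splits the tour at the two occurrences of the edge (O(log n)); connected compares BST roots (O(log n) to find the root). All O(log n) amortized.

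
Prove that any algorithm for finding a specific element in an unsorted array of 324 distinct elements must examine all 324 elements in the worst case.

Adversary argument: if the algorithm examines fewer than 324 elements, the adversary places the target in an unexamined position. The algorithm cannot distinguish 'not present' from 'in unexamined position'.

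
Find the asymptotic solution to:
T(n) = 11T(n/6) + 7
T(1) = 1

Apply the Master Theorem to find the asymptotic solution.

a=11, b=6, f(n)=7. log_6(11) = 1.338. Case 1 of Master Theorem: T(n) = O(n^1.338).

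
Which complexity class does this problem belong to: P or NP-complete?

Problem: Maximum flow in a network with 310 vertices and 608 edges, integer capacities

This problem is in P: Edmonds-Karp / push-relabel run in polynomial time.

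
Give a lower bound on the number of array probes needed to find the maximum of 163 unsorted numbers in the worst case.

Adversary: any unprobed cell could hold a value larger than everything seen so far. If fewer than 163 cells are probed, the adversary places the max in an unprobed cell. So all 163 cells must be examined; together with 163-1 comparisons this is tight.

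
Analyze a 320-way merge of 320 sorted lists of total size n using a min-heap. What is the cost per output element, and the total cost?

Maintain a min-heap of size 320 holding the current head of each list. Each output step does one extract-min (O(log 320)) and one insert of that list's next element (O(log 320)). Each of the n elements passes through the heap exactly once, so the total cost is O(n log 320), i.e. O(log 320) per output element.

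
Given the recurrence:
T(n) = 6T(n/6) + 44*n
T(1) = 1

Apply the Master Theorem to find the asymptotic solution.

a=6, b=6, f(n)=44*n. log_6(6) = 1. Case 2: T(n) = O(n log n).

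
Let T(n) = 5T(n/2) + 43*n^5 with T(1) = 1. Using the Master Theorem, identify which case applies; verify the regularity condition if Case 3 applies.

a=5, b=2, f(n)=43*n^5.
log_2(5) = 2.322 < 5.
f(n) = Omega(n^(2.322+epsilon)) for some epsilon > 0, so Case 3 is the candidate.
Regularity: a*f(n/b) = 5*43*(n/2)^5 = (5/32)*43*n^5 <= c*f(n) with c = 5/32 < 1. Satisfied.
Case 3: T(n) = Theta(n^5).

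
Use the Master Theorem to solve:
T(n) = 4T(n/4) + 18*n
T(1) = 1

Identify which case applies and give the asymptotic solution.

a=4, b=4, f(n)=18*n.
log_4(4) = 1, so n^(log_b(a)) = n.
f(n) = Theta(n), so Case 2 applies.
T(n) = Theta(n log n).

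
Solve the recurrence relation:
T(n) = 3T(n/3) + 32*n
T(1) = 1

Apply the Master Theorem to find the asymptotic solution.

a=3, b=3, f(n)=32*n. log_3(3) = 1. Case 2: T(n) = O(n log n).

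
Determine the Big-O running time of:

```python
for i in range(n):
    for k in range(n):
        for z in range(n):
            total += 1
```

Time complexity: O(n^3).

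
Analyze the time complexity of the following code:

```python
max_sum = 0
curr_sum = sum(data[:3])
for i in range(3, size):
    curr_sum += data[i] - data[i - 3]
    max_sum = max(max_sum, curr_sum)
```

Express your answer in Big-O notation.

Time complexity: O(n).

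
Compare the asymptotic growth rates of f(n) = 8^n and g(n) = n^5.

f(n) = 8^n grows faster: any exponential with base > 1 dominates every polynomial.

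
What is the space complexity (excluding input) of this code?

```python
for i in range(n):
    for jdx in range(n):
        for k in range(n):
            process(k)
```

Space complexity: O(1).
Only a constant amount of auxiliary storage is used; nothing grows with n.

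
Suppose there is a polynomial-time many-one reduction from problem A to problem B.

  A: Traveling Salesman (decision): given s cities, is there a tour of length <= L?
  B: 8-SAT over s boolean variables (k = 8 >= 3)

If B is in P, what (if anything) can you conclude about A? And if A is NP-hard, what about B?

A poly-time reduction A <=_p B means any A-instance can be transformed to a B-instance in poly time.
If B is in P: compose the reduction with B's poly-time algorithm to solve A in poly time, so A is in P.
If A is NP-hard: every NP problem reduces to A, which reduces to B; composing reductions, every NP problem reduces to B, so B is NP-hard.
(Here in fact A is NP-complete and B is NP-complete.)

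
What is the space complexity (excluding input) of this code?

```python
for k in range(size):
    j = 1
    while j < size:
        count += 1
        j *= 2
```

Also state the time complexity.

Space complexity: O(1).
Only a constant amount of auxiliary storage is used; nothing grows with n.
Time complexity: O(n log n).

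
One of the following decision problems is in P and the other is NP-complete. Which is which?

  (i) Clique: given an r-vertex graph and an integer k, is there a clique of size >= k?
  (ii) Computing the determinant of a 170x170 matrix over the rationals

(i) is NP-complete: complement of Independent Set / Vertex Cover (with k part of the input).
(ii) is P: Gaussian elimination runs in O(n^3).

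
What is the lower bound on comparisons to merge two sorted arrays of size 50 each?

To merge two sorted arrays of size 50, we need at least 99 comparisons in the worst case. An adversary can force every element to be compared.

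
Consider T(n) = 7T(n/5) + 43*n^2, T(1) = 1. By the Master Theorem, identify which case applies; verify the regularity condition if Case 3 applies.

a=7, b=5, f(n)=43*n^2.
log_5(7) = 1.209 < 2.
f(n) = Omega(n^(1.209+epsilon)) for some epsilon > 0, so Case 3 is the candidate.
Regularity: a*f(n/b) = 7*43*(n/5)^2 = (7/25)*43*n^2 <= c*f(n) with c = 7/25 < 1. Satisfied.
Case 3: T(n) = Theta(n^2).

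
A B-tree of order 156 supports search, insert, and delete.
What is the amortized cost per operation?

B-tree of order 156 has height O(log_156 n). Each operation traverses the tree height. Splits during insert and merges during delete are O(1) each and occur at most once per level. Total cost per operation: O(log_156 n).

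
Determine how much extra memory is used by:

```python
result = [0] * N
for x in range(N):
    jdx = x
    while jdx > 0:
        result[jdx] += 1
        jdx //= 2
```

Space complexity: O(n).
Auxiliary storage grows linearly with the input size n in the worst case.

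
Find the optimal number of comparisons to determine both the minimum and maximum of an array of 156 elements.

Naive approach: 310 comparisons (155 for max + 155 for min).
Optimal: Compare elements in pairs first (floor(n/2) = 78 comparisons), then find max among winners and min among losers (77 comparisons each).
Total: ceil(3n/2) - 2 = 232 comparisons. An adversary argument shows this is also a lower bound.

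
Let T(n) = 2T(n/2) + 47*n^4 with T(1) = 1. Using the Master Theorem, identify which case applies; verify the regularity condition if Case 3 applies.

a=2, b=2, f(n)=47*n^4.
log_2(2) = 1 < 4.
f(n) = Omega(n^(1+epsilon)) for some epsilon > 0, so Case 3 is the candidate.
Regularity: a*f(n/b) = 2*47*(n/2)^4 = (2/16)*47*n^4 <= c*f(n) with c = 2/16 < 1. Satisfied.
Case 3: T(n) = Theta(n^4).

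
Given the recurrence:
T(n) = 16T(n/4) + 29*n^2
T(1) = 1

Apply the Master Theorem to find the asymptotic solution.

a=16, b=4, f(n)=29*n^2. log_4(16) = 2. Case 2: T(n) = O(n^2 log n).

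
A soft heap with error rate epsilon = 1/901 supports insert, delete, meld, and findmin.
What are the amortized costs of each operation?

Soft heaps (Chazelle) allow up to an epsilon = 1/901 fraction of elements to have corrupted (raised) keys. Insert is O(log(1/epsilon)) = O(log 901) amortized -- the structure maintains heap-ordered binary trees of rank bounded by O(log(1/epsilon)). Meld concatenates root lists: O(1) amortized. Delete and findmin are O(1) amortized.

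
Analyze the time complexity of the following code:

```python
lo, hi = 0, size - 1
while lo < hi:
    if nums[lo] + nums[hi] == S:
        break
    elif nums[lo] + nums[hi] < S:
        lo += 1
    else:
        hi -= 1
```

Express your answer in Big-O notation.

Time complexity: O(n).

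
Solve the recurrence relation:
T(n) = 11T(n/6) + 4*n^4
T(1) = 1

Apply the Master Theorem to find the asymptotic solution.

a=11, b=6, f(n)=4*n^4. log_6(11) = 1.338 < 4. Case 3: T(n) = O(n^4).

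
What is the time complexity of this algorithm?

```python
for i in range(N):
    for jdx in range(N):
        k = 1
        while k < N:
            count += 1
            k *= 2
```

Time complexity: O(n^2 log n).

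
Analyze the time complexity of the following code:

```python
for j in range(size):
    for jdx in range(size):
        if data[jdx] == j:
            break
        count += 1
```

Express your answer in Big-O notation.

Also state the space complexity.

Time complexity: O(n^2).
Space complexity: O(1).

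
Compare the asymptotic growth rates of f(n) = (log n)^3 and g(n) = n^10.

g(n) = n^10 grows faster: any positive polynomial dominates any polylog.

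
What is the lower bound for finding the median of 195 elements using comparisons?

To find the median of 195 elements, every element must be compared at least once, so the lower bound is Omega(n). The BFPRT algorithm achieves O(n), making this tight.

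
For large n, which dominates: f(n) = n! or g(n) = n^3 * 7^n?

f(n) = n! grows faster: by Stirling n! ~ (n/e)^n sqrt(2*pi*n); (n/e)^n eventually dominates n^3 * 7^n.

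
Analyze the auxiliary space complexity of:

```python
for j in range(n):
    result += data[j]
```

Space complexity: O(1).
Only a constant amount of auxiliary storage is used; nothing grows with n.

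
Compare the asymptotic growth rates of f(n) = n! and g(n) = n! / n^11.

f(n) = n! grows faster: the ratio n!/(n!/n^11) = n^11 -> infinity.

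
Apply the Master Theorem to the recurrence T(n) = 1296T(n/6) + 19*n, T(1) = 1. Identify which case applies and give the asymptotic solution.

a=1296, b=6, f(n)=19*n.
log_6(1296) = 4 > 1.
Since f(n) = O(n^1) is polynomially smaller than n^4, Case 1 applies.
T(n) = Theta(n^4).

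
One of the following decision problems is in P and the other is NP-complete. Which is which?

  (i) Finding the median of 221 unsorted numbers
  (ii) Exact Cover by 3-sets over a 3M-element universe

(i) is P: linear-time selection (median-of-medians) runs in O(n).
(ii) is NP-complete: one of Karp's 21 NP-complete problems.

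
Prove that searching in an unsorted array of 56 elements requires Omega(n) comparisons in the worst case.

An adversary can always place the target in the last position checked. Until all 56 positions are examined, the target might be in any unchecked position. Therefore 56 comparisons are necessary.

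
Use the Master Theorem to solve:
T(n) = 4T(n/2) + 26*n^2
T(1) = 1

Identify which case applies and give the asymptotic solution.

a=4, b=2, f(n)=26*n^2.
log_2(4) = 2, so n^(log_b(a)) = n^2.
f(n) = Theta(n^2), so Case 2 applies.
T(n) = Theta(n^2 log n).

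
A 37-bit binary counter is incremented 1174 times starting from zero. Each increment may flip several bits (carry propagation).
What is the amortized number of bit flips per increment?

Bit i flips on every 2^i-th increment, so over 1174 increments bit i flips floor(1174/2^i) times. Summing over i: total flips < 2 * 1174. Amortized: < 2 = O(1) per increment.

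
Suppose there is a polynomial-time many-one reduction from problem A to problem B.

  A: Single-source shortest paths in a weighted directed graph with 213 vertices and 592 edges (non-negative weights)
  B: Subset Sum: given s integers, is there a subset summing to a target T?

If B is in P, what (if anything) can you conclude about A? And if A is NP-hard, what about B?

A poly-time reduction A <=_p B means any A-instance can be transformed to a B-instance in poly time.
If B is in P: compose the reduction with B's poly-time algorithm to solve A in poly time, so A is in P.
If A is NP-hard: every NP problem reduces to A, which reduces to B; composing reductions, every NP problem reduces to B, so B is NP-hard.
(Here in fact A is P and B is NP-complete.)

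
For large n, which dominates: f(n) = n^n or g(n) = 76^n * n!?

g(n) = 76^n * n! grows faster: by Stirling n! ~ sqrt(2 pi n)(n/e)^n, so 76^n n! / n^n ~ (76/e)^n sqrt(2 pi n) -> infinity since 76/e > 1.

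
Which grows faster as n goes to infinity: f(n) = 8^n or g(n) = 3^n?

f(n) = 8^n grows faster: (8/3)^n -> infinity since 8/3 > 1.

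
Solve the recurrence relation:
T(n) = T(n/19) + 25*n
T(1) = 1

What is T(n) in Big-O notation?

Geometric series: 25*n*(1 + 1/19 + 1/19^2 + ...) = O(n). T(n) = O(n).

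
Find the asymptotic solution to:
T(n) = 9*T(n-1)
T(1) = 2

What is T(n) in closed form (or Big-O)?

Each step multiplies by 9. T(n) = T(1)*9^(n-1) = 2*9^(n-1).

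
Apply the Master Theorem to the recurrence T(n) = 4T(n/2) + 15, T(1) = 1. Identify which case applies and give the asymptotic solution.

a=4, b=2, f(n)=15.
log_2(4) = 2 > 0.
Since f(n) = O(n^0) is polynomially smaller than n^2, Case 1 applies.
T(n) = Theta(n^2).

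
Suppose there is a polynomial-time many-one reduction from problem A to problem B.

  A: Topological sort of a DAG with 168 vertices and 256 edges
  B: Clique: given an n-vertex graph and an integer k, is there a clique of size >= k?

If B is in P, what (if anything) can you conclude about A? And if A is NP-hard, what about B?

A poly-time reduction A <=_p B means any A-instance can be transformed to a B-instance in poly time.
If B is in P: compose the reduction with B's poly-time algorithm to solve A in poly time, so A is in P.
If A is NP-hard: every NP problem reduces to A, which reduces to B; composing reductions, every NP problem reduces to B, so B is NP-hard.
(Here in fact A is P and B is NP-complete.)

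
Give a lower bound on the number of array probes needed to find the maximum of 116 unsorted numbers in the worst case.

Adversary: any unprobed cell could hold a value larger than everything seen so far. If fewer than 116 cells are probed, the adversary places the max in an unprobed cell. So all 116 cells must be examined; together with 116-1 comparisons this is tight.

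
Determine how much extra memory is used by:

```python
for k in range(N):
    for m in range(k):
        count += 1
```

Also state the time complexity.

Space complexity: O(1).
Only a constant amount of auxiliary storage is used; nothing grows with n.
Time complexity: O(n^2).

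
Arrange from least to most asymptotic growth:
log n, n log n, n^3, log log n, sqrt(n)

Ordered by growth rate: log log n < log n < sqrt(n) < n log n < n^3.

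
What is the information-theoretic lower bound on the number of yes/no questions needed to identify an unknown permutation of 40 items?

There are 40! = 815915283247897734345611269596115894272000000000 permutations. Each yes/no question gives at most 1 bit, so at least ceil(log_2(815915283247897734345611269596115894272000000000)) = 160 questions are needed.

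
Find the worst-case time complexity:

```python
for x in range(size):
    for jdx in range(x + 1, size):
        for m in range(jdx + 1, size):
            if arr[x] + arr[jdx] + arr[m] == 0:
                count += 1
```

Time complexity: O(n^3).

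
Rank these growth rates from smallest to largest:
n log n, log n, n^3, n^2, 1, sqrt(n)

Ordered by growth rate: 1 < log n < sqrt(n) < n log n < n^2 < n^3.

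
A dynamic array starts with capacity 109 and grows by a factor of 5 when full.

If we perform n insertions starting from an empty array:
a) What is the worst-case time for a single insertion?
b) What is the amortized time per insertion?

(a) Worst-case single insertion: O(n) -- when the array is full at capacity c, the resize copies all c elements, and c can be Theta(n).
(b) Resizes happen at sizes 109, 545, 2725, ... Total copy cost for n insertions: 109 + 545 + ... = O(n) (geometric series with ratio 1/5). Amortized cost per insertion: O(n)/n = O(1).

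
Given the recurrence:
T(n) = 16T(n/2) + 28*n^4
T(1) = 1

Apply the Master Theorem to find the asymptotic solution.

a=16, b=2, f(n)=28*n^4. log_2(16) = 4. Case 2: T(n) = O(n^4 log n).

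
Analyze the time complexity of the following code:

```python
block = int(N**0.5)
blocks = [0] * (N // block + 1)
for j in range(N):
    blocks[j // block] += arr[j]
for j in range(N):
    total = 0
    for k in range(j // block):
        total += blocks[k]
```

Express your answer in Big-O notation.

Time complexity: O(n * sqrt(n)).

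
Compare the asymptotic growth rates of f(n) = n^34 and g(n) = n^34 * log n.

g(n) = n^34 * log n grows faster: extra log n factor -> infinity.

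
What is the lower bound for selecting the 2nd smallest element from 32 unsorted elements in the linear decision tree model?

Selecting the 2nd smallest of 32 elements requires Omega(n) comparisons. Every element must be compared at least once. The BFPRT algorithm achieves O(n), making this tight.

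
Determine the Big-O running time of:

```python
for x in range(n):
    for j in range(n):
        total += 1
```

Time complexity: O(n^2).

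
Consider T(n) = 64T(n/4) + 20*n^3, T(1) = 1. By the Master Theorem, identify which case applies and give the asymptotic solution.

a=64, b=4, f(n)=20*n^3.
log_4(64) = 3, so n^(log_b(a)) = n^3.
f(n) = Theta(n^3), so Case 2 applies.
T(n) = Theta(n^3 log n).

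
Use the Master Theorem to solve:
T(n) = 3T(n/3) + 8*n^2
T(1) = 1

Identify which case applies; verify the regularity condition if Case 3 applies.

a=3, b=3, f(n)=8*n^2.
log_3(3) = 1 < 2.
f(n) = Omega(n^(1+epsilon)) for some epsilon > 0, so Case 3 is the candidate.
Regularity: a*f(n/b) = 3*8*(n/3)^2 = (3/9)*8*n^2 <= c*f(n) with c = 3/9 < 1. Satisfied.
Case 3: T(n) = Theta(n^2).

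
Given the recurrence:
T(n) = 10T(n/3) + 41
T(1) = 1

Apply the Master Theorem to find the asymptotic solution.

a=10, b=3, f(n)=41. log_3(10) = 2.096. Case 1 of Master Theorem: T(n) = O(n^2.096).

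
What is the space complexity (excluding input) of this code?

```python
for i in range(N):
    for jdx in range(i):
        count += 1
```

Space complexity: O(1).
Only a constant amount of auxiliary storage is used; nothing grows with n.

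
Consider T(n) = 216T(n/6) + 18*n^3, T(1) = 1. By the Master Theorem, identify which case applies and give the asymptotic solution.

a=216, b=6, f(n)=18*n^3.
log_6(216) = 3, so n^(log_b(a)) = n^3.
f(n) = Theta(n^3), so Case 2 applies.
T(n) = Theta(n^3 log n).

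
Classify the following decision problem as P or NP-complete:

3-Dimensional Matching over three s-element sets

This problem is NP-complete: one of Karp's 21 NP-complete problems.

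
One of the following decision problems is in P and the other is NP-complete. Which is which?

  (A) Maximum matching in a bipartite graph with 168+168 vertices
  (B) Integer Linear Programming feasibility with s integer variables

(A) is P: Hopcroft-Karp runs in O(E sqrt(V)).
(B) is NP-complete: ILP feasibility is NP-complete (LP relaxation is in P).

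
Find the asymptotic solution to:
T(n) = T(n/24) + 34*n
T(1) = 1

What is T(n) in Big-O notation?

Geometric series: 34*n*(1 + 1/24 + 1/24^2 + ...) = O(n). T(n) = O(n).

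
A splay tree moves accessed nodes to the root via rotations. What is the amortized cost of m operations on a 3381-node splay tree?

Using a potential function Phi = sum of log(size of subtree) for each node, each splay operation has amortized cost O(log n) where n = 3381. Bad individual operations (O(n)) are offset by decreased potential.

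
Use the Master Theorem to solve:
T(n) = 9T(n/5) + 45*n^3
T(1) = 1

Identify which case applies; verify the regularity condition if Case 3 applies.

a=9, b=5, f(n)=45*n^3.
log_5(9) = 1.365 < 3.
f(n) = Omega(n^(1.365+epsilon)) for some epsilon > 0, so Case 3 is the candidate.
Regularity: a*f(n/b) = 9*45*(n/5)^3 = (9/125)*45*n^3 <= c*f(n) with c = 9/125 < 1. Satisfied.
Case 3: T(n) = Theta(n^3).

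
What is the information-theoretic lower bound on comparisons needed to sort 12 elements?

There are 12! = 479001600 possible orderings. Each comparison gives 1 bit. We need at least ceil(log_2(479001600)) = 29 comparisons.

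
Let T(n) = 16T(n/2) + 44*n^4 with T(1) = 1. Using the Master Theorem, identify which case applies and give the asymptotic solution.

a=16, b=2, f(n)=44*n^4.
log_2(16) = 4, so n^(log_b(a)) = n^4.
f(n) = Theta(n^4), so Case 2 applies.
T(n) = Theta(n^4 log n).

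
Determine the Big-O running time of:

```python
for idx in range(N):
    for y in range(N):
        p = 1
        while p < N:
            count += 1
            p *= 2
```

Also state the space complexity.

Time complexity: O(n^2 log n).
Space complexity: O(1).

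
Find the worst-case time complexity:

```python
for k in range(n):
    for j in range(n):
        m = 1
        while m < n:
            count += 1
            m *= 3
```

Time complexity: O(n^2 log n).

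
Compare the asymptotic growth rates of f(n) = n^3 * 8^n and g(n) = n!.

g(n) = n! grows faster: by Stirling n! ~ (n/e)^n sqrt(2*pi*n); (n/e)^n eventually dominates n^3 * 8^n.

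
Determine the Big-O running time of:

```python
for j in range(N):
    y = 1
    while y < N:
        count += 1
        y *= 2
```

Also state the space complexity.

Time complexity: O(n log n).
Space complexity: O(1).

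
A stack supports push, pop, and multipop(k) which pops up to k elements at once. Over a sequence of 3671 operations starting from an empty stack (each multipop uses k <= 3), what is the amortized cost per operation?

Each element is pushed exactly once and popped at most once (whether by pop or as part of a multipop). So the total number of individual pops over the whole sequence is at most the number of pushes, which is at most 3671. Total work <= 2 * 3671, hence O(1) amortized per operation.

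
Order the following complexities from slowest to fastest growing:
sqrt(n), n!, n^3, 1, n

Ordered by growth rate: 1 < sqrt(n) < n < n^3 < n!.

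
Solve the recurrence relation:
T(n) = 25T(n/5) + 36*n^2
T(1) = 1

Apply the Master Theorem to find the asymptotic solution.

a=25, b=5, f(n)=36*n^2. log_5(25) = 2. Case 2: T(n) = O(n^2 log n).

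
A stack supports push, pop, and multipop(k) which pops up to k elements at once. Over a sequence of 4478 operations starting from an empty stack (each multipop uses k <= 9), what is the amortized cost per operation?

Each element is pushed exactly once and popped at most once (whether by pop or as part of a multipop). So the total number of individual pops over the whole sequence is at most the number of pushes, which is at most 4478. Total work <= 2 * 4478, hence O(1) amortized per operation.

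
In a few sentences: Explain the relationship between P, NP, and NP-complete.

P: solvable in polynomial time. NP: verifiable in polynomial time. NP-complete: in NP and at least as hard as every problem in NP (via polynomial reduction). P is a subset of NP. If any NP-complete problem is in P, then P = NP.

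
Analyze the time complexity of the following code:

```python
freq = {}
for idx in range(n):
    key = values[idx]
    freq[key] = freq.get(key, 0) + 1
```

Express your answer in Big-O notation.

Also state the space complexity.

Time complexity: O(n).
Space complexity: O(n).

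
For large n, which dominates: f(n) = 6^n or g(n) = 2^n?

f(n) = 6^n grows faster: (6/2)^n -> infinity since 6/2 > 1.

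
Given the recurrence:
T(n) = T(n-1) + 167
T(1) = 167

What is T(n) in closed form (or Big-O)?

Unrolling: T(n) = T(n-1) + 167 = T(n-2) + 2*167 = ... = T(1) + (n-1)*167 = 167 + (n-1)*167 = 167n.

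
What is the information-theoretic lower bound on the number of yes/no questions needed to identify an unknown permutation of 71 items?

There are 71! = 850478588567862317521167644239926010288584608120796235886430763388588680378079017697280000000000000000 permutations. Each yes/no question gives at most 1 bit, so at least ceil(log_2(850478588567862317521167644239926010288584608120796235886430763388588680378079017697280000000000000000)) = 339 questions are needed.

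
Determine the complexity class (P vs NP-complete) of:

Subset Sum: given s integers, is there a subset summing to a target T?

This problem is NP-complete: one of Karp's 21 NP-complete problems.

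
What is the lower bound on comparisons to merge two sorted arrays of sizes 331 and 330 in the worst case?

Adversary: with |331 - 330| <= 1 the inputs can be fully interleaved so that every adjacent pair in the merged output comes from different arrays. Then each of the 660 adjacent pairs must be directly compared, or the algorithm cannot determine their relative order. Standard merge meets this bound.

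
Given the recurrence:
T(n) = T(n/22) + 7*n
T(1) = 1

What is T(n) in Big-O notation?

Geometric series: 7*n*(1 + 1/22 + 1/22^2 + ...) = O(n). T(n) = O(n).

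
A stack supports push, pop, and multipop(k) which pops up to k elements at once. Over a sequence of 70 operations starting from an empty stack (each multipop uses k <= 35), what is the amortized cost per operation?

Each element is pushed exactly once and popped at most once (whether by pop or as part of a multipop). So the total number of individual pops over the whole sequence is at most the number of pushes, which is at most 70. Total work <= 2 * 70, hence O(1) amortized per operation.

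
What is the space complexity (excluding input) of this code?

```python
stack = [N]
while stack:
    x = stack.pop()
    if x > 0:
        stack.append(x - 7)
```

Space complexity: O(1).
Only a constant amount of auxiliary storage is used; nothing grows with n.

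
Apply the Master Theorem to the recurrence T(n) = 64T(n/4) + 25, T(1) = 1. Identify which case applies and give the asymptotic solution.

a=64, b=4, f(n)=25.
log_4(64) = 3 > 0.
Since f(n) = O(n^0) is polynomially smaller than n^3, Case 1 applies.
T(n) = Theta(n^3).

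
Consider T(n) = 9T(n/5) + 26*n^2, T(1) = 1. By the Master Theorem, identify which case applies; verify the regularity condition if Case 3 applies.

a=9, b=5, f(n)=26*n^2.
log_5(9) = 1.365 < 2.
f(n) = Omega(n^(1.365+epsilon)) for some epsilon > 0, so Case 3 is the candidate.
Regularity: a*f(n/b) = 9*26*(n/5)^2 = (9/25)*26*n^2 <= c*f(n) with c = 9/25 < 1. Satisfied.
Case 3: T(n) = Theta(n^2).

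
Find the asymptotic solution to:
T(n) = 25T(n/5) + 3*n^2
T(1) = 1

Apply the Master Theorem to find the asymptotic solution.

a=25, b=5, f(n)=3*n^2. log_5(25) = 2. Case 2: T(n) = O(n^2 log n).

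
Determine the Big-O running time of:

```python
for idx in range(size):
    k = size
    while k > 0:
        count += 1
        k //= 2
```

Time complexity: O(n log n).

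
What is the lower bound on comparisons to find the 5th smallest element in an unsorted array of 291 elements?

Finding the 5th smallest of 291 elements requires Omega(n) comparisons. Every element must participate in at least one comparison; otherwise it could be the 5th smallest.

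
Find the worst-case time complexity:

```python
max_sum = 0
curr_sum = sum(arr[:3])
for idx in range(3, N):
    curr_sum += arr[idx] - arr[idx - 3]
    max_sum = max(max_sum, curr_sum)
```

Time complexity: O(n).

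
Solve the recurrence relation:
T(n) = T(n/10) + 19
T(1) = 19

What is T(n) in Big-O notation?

Each step divides n by 10 and adds 19. After log_10(n) steps, T(n) = O(log n).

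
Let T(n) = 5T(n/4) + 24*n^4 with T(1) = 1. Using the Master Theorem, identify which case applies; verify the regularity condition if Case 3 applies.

a=5, b=4, f(n)=24*n^4.
log_4(5) = 1.161 < 4.
f(n) = Omega(n^(1.161+epsilon)) for some epsilon > 0, so Case 3 is the candidate.
Regularity: a*f(n/b) = 5*24*(n/4)^4 = (5/256)*24*n^4 <= c*f(n) with c = 5/256 < 1. Satisfied.
Case 3: T(n) = Theta(n^4).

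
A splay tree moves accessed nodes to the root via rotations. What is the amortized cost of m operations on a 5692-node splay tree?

Using a potential function Phi = sum of log(size of subtree) for each node, each splay operation has amortized cost O(log n) where n = 5692. Bad individual operations (O(n)) are offset by decreased potential.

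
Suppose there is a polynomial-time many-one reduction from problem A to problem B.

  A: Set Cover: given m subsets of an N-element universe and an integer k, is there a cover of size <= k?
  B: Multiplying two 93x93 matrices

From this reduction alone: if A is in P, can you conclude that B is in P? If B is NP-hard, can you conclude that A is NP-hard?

A poly-time reduction A <=_p B transfers tractability DOWN (B easy => A easy) and hardness UP (A hard => B hard), not the reverse.
From A in P, the reduction alone does NOT give B in P: any problem in P trivially reduces to SAT, yet SAT is not known to be in P.
From B NP-hard, the reduction alone does NOT give A NP-hard: again, easy problems reduce to hard ones.
(Here in fact A is NP-complete and B is in P, so no such reduction is known -- its existence would imply P = NP; the analysis concerns only what the assumed reduction would or would not let you conclude.)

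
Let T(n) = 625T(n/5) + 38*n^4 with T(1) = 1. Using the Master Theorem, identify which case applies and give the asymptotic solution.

a=625, b=5, f(n)=38*n^4.
log_5(625) = 4, so n^(log_b(a)) = n^4.
f(n) = Theta(n^4), so Case 2 applies.
T(n) = Theta(n^4 log n).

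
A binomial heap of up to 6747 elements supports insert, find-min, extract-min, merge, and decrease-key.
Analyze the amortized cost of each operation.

A binomial heap with n <= 6747 elements has at most floor(log_2 6747) + 1 = 13 trees. Using potential Phi = number of trees: Insert adds one tree, but cascading merges reduce count -- amortized O(1). Find-min reads the cached minimum pointer: O(1). Extract-min creates O(log n) new trees: O(log n). Merge combines tree lists: O(log n). Decrease-key sifts the element up its tree of height <= log n: O(log n).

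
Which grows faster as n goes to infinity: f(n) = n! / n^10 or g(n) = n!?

g(n) = n! grows faster: the ratio n!/(n!/n^10) = n^10 -> infinity.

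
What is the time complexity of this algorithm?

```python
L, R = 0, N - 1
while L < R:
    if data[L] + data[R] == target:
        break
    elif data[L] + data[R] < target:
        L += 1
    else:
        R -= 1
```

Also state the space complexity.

Time complexity: O(n).
Space complexity: O(1).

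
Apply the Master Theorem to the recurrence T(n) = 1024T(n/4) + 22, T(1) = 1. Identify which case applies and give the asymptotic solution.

a=1024, b=4, f(n)=22.
log_4(1024) = 5 > 0.
Since f(n) = O(n^0) is polynomially smaller than n^5, Case 1 applies.
T(n) = Theta(n^5).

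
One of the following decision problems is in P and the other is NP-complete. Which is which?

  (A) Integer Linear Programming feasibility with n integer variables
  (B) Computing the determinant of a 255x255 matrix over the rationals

(A) is NP-complete: ILP feasibility is NP-complete (LP relaxation is in P).
(B) is P: Gaussian elimination runs in O(n^3).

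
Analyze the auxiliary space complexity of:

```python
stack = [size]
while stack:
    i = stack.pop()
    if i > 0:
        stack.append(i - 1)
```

Space complexity: O(1).
Only a constant amount of auxiliary storage is used; nothing grows with n.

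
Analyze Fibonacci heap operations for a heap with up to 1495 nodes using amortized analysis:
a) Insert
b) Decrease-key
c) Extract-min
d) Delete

Fibonacci heaps use lazy consolidation. Potential function Phi = t + 2m (t = number of trees, m = marked nodes).
- Insert: O(1) actual, Delta Phi = +1 (one new tree) => O(1) amortized.
- Decrease-key: with c cascading cuts, actual cost is O(c); Delta Phi <= c - 2(c-1) + 2 = 4 - c (c new trees; >= c-1 marks cleared; <= 1 new mark). Amortized O(c) + (4 - c) = O(1).
- Extract-min: O(D(n) + t) actual; consolidation drops t to <= D(n)+1, so Delta Phi pays for the t term. D(n) = O(log n) for n = 1495 => O(log n) amortized.
- Delete: decrease-key to -inf then extract-min = O(log n).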